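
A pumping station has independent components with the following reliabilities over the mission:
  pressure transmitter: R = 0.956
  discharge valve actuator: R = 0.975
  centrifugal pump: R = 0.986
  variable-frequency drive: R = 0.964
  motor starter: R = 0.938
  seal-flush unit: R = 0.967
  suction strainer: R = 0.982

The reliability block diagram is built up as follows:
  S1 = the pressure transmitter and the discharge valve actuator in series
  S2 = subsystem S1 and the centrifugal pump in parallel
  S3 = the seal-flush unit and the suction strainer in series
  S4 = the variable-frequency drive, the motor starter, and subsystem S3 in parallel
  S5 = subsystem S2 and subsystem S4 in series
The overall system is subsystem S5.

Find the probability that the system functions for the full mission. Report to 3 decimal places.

Series (pressure transmitter and discharge valve actuator): 0.95600 × 0.97500 = 0.93210
Parallel ([0.93210] and centrifugal pump): 1 − (1 − 0.93210)(1 − 0.98600) = 0.99905
Series (seal-flush unit and suction strainer): 0.96700 × 0.98200 = 0.94959
Parallel (variable-frequency drive, motor starter, and [0.94959]): 1 − (1 − 0.96400)(1 − 0.93800)(1 − 0.94959) = 0.99989
Series ([0.99905] and [0.99989]): 0.99905 × 0.99989 = 0.999

0.999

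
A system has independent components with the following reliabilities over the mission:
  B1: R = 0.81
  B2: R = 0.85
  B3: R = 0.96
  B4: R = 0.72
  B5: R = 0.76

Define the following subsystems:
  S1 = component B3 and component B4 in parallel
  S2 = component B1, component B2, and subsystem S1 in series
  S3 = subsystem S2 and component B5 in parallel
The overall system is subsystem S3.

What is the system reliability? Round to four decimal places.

Parallel (B3 and B4): 1 − (1 − 0.960000)(1 − 0.720000) = 0.988800
Series (B1, B2, and [0.988800]): 0.810000 × 0.850000 × 0.988800 = 0.680789
Parallel ([0.680789] and B5): 1 − (1 − 0.680789)(1 − 0.760000) = 0.9234

0.9234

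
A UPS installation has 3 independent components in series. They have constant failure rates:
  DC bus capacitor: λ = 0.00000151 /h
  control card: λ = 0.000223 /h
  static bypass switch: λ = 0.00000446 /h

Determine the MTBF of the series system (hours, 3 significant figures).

Series of exponential components: λ_sys = Σ λ_i
λ_sys = 0.00000151 + 0.000223 + 0.00000446 = 2.2897e-04 /h
MTBF = 1 / λ_sys = 4370 h

4370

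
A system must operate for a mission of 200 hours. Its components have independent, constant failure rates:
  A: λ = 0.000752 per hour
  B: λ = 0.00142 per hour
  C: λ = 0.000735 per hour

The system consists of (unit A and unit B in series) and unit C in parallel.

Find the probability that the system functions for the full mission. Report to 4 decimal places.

R(A) = exp(−0.000752 × 200) = 0.860364
R(B) = exp(−0.00142 × 200) = 0.752767
R(C) = exp(−0.000735 × 200) = 0.863294
Series (A and B): 0.860364 × 0.752767 = 0.647654
Parallel ([0.647654] and C): 1 − (1 − 0.647654)(1 − 0.863294) = 0.9518

0.9518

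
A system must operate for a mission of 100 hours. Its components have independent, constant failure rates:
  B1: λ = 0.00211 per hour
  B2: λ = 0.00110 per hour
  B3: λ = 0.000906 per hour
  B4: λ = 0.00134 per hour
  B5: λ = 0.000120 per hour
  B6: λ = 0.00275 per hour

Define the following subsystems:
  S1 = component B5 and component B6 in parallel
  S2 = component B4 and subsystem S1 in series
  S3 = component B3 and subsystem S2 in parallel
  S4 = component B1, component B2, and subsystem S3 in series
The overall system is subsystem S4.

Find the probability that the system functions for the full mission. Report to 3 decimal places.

0.717

R(B1) = exp(−0.00211 × 100) = 0.80977
R(B2) = exp(−0.00110 × 100) = 0.89583
R(B3) = exp(−0.000906 × 100) = 0.91338
R(B4) = exp(−0.00134 × 100) = 0.87459
R(B5) = exp(−0.000120 × 100) = 0.98807
R(B6) = exp(−0.00275 × 100) = 0.75957
Parallel (B5 and B6): 1 − (1 − 0.98807)(1 − 0.75957) = 0.99713
Series (B4 and [0.99713]): 0.87459 × 0.99713 = 0.87208
Parallel (B3 and [0.87208]): 1 − (1 − 0.91338)(1 − 0.87208) = 0.98892
Series (B1, B2, and [0.98892]): 0.80977 × 0.89583 × 0.98892 = 0.717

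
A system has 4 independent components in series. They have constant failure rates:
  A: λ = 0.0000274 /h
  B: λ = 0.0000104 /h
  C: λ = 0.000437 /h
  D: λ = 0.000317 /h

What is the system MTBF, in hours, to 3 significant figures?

1260

Series of exponential components: λ_sys = Σ λ_i
λ_sys = 0.0000274 + 0.0000104 + 0.000437 + 0.000317 = 7.9180e-04 /h
MTBF = 1 / λ_sys = 1260 h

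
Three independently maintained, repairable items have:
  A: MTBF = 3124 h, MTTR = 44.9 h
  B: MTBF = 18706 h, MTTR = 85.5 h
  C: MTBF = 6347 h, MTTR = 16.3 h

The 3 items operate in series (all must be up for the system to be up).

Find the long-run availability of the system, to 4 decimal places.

0.9788

A(A) = MTBF/(MTBF+MTTR) = 3124/(3124+44.9) = 0.985831
A(B) = MTBF/(MTBF+MTTR) = 18706/(18706+85.5) = 0.995450
A(C) = MTBF/(MTBF+MTTR) = 6347/(6347+16.3) = 0.997438
Series availability: 0.985831 × 0.995450 × 0.997438 = 0.9788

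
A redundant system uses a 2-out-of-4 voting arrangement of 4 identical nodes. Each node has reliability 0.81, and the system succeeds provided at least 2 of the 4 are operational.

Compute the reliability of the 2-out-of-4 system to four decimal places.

0.9765

R = Σ_{i=2}^{4} C(4,i) p^i (1−p)^{4−i} with p = 0.81
C(4,2)·0.81^2·0.19^2 = 0.142111
C(4,3)·0.81^3·0.19^1 = 0.403895
C(4,4)·0.81^4·0.19^0 = 0.430467
Sum = 0.9765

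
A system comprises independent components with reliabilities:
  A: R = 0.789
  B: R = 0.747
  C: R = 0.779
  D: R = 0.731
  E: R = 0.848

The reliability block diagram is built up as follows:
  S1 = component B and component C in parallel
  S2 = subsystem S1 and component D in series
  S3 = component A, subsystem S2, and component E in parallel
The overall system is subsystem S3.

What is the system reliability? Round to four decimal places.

0.9901

Parallel (B and C): 1 − (1 − 0.747000)(1 − 0.779000) = 0.944087
Series ([0.944087] and D): 0.944087 × 0.731000 = 0.690128
Parallel (A, [0.690128], and E): 1 − (1 − 0.789000)(1 − 0.690128)(1 − 0.848000) = 0.9901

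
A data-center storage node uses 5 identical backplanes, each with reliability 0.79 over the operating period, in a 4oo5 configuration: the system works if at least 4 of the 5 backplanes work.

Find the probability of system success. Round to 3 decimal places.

R = Σ_{i=4}^{5} C(5,i) p^i (1−p)^{5−i} with p = 0.79
C(5,4)·0.79^4·0.21^1 = 0.40898
C(5,5)·0.79^5·0.21^0 = 0.30771
Sum = 0.717

0.717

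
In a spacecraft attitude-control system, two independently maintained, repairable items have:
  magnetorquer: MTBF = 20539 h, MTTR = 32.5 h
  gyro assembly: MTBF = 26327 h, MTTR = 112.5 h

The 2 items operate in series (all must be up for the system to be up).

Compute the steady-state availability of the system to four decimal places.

A(magnetorquer) = MTBF/(MTBF+MTTR) = 20539/(20539+32.5) = 0.998420
A(gyro assembly) = MTBF/(MTBF+MTTR) = 26327/(26327+112.5) = 0.995745
Series availability: 0.998420 × 0.995745 = 0.9942

0.9942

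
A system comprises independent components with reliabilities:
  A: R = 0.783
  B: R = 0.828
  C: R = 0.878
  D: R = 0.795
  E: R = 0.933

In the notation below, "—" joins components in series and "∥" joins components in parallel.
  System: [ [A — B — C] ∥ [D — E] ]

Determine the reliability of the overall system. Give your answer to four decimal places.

Series (A, B, and C): 0.783000 × 0.828000 × 0.878000 = 0.569228
Series (D and E): 0.795000 × 0.933000 = 0.741735
Parallel ([0.569228] and [0.741735]): 1 − (1 − 0.569228)(1 − 0.741735) = 0.8887

0.8887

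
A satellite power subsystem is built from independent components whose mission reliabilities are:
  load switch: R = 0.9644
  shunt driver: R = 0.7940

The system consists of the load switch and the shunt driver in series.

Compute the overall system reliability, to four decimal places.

0.7657

Series (load switch and shunt driver): 0.964400 × 0.794000 = 0.7657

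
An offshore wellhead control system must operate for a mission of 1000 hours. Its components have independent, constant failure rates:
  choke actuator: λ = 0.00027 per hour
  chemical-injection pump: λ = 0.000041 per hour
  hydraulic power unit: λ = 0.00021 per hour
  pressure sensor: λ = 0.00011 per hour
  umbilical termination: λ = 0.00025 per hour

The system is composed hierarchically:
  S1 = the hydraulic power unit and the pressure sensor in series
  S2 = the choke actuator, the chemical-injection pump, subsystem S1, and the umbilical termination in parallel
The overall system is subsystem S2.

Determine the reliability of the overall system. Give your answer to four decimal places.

R(choke actuator) = exp(−0.00027 × 1000) = 0.763379
R(chemical-injection pump) = exp(−0.000041 × 1000) = 0.959829
R(hydraulic power unit) = exp(−0.00021 × 1000) = 0.810584
R(pressure sensor) = exp(−0.00011 × 1000) = 0.895834
R(umbilical termination) = exp(−0.00025 × 1000) = 0.778801
Series (hydraulic power unit and pressure sensor): 0.810584 × 0.895834 = 0.726149
Parallel (choke actuator, chemical-injection pump, [0.726149], and umbilical termination): 1 − (1 − 0.763379)(1 − 0.959829)(1 − 0.726149)(1 − 0.778801) = 0.9994

0.9994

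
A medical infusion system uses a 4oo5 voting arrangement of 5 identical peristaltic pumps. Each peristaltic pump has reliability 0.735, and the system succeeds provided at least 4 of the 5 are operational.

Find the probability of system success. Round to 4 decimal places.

0.6012

R = Σ_{i=4}^{5} C(5,i) p^i (1−p)^{5−i} with p = 0.735
C(5,4)·0.735^4·0.265^1 = 0.386692
C(5,5)·0.735^5·0.265^0 = 0.214505
Sum = 0.6012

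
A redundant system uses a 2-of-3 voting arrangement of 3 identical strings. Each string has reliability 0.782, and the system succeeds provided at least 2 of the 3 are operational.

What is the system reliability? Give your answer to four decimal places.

R = Σ_{i=2}^{3} C(3,i) p^i (1−p)^{3−i} with p = 0.782
C(3,2)·0.782^2·0.218^1 = 0.399937
C(3,3)·0.782^3·0.218^0 = 0.478212
Sum = 0.8781

0.8781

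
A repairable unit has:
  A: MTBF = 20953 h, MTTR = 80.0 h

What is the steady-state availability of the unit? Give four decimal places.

0.9962

A(A) = MTBF/(MTBF+MTTR) = 20953/(20953+80.0) = 0.9962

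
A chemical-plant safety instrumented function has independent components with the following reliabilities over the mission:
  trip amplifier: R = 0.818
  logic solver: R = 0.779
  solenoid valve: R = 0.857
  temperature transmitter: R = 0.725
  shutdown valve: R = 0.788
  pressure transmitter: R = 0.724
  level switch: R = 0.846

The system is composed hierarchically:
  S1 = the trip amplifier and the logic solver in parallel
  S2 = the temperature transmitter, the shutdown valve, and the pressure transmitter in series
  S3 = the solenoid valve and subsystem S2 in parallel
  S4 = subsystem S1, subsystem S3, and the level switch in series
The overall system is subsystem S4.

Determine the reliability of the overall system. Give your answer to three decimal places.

Parallel (trip amplifier and logic solver): 1 − (1 − 0.81800)(1 − 0.77900) = 0.95978
Series (temperature transmitter, shutdown valve, and pressure transmitter): 0.72500 × 0.78800 × 0.72400 = 0.41362
Parallel (solenoid valve and [0.41362]): 1 − (1 − 0.85700)(1 − 0.41362) = 0.91615
Series ([0.95978], [0.91615], and level switch): 0.95978 × 0.91615 × 0.84600 = 0.744

0.744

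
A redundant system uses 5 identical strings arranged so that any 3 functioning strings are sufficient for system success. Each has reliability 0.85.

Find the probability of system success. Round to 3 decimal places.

R = Σ_{i=3}^{5} C(5,i) p^i (1−p)^{5−i} with p = 0.85
C(5,3)·0.85^3·0.15^2 = 0.13818
C(5,4)·0.85^4·0.15^1 = 0.39150
C(5,5)·0.85^5·0.15^0 = 0.44371
Sum = 0.973

0.973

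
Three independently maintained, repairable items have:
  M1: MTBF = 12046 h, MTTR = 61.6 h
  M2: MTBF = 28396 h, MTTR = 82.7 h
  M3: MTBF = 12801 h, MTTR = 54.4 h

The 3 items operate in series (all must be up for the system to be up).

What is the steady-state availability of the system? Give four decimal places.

A(M1) = MTBF/(MTBF+MTTR) = 12046/(12046+61.6) = 0.994912
A(M2) = MTBF/(MTBF+MTTR) = 28396/(28396+82.7) = 0.997096
A(M3) = MTBF/(MTBF+MTTR) = 12801/(12801+54.4) = 0.995768
Series availability: 0.994912 × 0.997096 × 0.995768 = 0.9878

0.9878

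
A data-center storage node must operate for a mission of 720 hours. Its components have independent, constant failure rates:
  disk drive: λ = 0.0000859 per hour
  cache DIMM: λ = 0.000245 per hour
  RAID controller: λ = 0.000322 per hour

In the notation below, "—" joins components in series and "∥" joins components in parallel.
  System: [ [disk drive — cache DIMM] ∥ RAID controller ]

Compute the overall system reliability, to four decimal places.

R(disk drive) = exp(−0.0000859 × 720) = 0.940026
R(cache DIMM) = exp(−0.000245 × 720) = 0.838283
R(RAID controller) = exp(−0.000322 × 720) = 0.793073
Series (disk drive and cache DIMM): 0.940026 × 0.838283 = 0.788008
Parallel ([0.788008] and RAID controller): 1 − (1 − 0.788008)(1 − 0.793073) = 0.9561

0.9561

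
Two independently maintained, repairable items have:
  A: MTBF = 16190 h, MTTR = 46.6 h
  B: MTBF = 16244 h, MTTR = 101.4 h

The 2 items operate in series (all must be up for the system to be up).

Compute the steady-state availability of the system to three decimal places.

0.991

A(A) = MTBF/(MTBF+MTTR) = 16190/(16190+46.6) = 0.997130
A(B) = MTBF/(MTBF+MTTR) = 16244/(16244+101.4) = 0.993796
Series availability: 0.997130 × 0.993796 = 0.991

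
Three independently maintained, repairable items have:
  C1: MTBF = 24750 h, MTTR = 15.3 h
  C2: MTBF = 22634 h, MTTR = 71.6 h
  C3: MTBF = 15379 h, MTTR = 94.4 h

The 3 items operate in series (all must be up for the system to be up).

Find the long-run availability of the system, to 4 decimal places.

A(C1) = MTBF/(MTBF+MTTR) = 24750/(24750+15.3) = 0.999382
A(C2) = MTBF/(MTBF+MTTR) = 22634/(22634+71.6) = 0.996847
A(C3) = MTBF/(MTBF+MTTR) = 15379/(15379+94.4) = 0.993899
Series availability: 0.999382 × 0.996847 × 0.993899 = 0.9902

0.9902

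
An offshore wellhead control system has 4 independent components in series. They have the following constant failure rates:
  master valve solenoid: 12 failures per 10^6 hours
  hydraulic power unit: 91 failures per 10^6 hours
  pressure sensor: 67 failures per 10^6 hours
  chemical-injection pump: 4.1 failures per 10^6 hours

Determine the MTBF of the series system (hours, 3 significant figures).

5740

Series of exponential components: λ_sys = Σ λ_i
λ_sys = 0.000012 + 0.000091 + 0.000067 + 0.0000041 = 1.7410e-04 /h
MTBF = 1 / λ_sys = 5740 h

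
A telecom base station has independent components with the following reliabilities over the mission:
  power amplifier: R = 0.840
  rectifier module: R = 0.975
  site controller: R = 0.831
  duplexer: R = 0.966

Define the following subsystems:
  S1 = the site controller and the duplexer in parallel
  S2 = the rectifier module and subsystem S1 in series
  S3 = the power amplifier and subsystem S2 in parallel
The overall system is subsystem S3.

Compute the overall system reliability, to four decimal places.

Parallel (site controller and duplexer): 1 − (1 − 0.831000)(1 − 0.966000) = 0.994254
Series (rectifier module and [0.994254]): 0.975000 × 0.994254 = 0.969398
Parallel (power amplifier and [0.969398]): 1 − (1 − 0.840000)(1 − 0.969398) = 0.9951

0.9951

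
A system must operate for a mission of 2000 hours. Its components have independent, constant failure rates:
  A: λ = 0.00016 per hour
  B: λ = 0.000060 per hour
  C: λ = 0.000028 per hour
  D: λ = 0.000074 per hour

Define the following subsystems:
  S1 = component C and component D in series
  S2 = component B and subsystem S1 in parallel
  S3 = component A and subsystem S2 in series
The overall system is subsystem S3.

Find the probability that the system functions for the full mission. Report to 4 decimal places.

0.7110

R(A) = exp(−0.00016 × 2000) = 0.726149
R(B) = exp(−0.000060 × 2000) = 0.886920
R(C) = exp(−0.000028 × 2000) = 0.945539
R(D) = exp(−0.000074 × 2000) = 0.862431
Series (C and D): 0.945539 × 0.862431 = 0.815462
Parallel (B and [0.815462]): 1 − (1 − 0.886920)(1 − 0.815462) = 0.979132
Series (A and [0.979132]): 0.726149 × 0.979132 = 0.7110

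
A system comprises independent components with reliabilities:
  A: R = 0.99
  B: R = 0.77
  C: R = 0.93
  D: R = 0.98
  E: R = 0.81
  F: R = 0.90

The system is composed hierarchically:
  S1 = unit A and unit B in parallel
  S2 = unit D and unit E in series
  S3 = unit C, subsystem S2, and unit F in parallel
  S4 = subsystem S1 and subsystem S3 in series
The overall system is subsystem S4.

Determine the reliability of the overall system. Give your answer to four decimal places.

0.9963

Parallel (A and B): 1 − (1 − 0.990000)(1 − 0.770000) = 0.997700
Series (D and E): 0.980000 × 0.810000 = 0.793800
Parallel (C, [0.793800], and F): 1 − (1 − 0.930000)(1 − 0.793800)(1 − 0.900000) = 0.998557
Series ([0.997700] and [0.998557]): 0.997700 × 0.998557 = 0.9963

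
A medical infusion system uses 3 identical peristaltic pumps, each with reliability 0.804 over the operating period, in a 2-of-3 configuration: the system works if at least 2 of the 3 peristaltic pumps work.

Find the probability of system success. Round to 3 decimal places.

R = Σ_{i=2}^{3} C(3,i) p^i (1−p)^{3−i} with p = 0.804
C(3,2)·0.804^2·0.196^1 = 0.38009
C(3,3)·0.804^3·0.196^0 = 0.51972
Sum = 0.900

0.900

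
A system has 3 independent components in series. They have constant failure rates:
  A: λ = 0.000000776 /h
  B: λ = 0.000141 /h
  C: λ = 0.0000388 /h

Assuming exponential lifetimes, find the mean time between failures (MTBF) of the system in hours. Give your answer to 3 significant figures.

5540

Series of exponential components: λ_sys = Σ λ_i
λ_sys = 0.000000776 + 0.000141 + 0.0000388 = 1.8058e-04 /h
MTBF = 1 / λ_sys = 5540 h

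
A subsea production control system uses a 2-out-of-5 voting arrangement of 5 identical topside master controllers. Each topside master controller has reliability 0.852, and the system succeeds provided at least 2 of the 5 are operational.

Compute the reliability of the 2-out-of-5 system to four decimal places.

0.9979

R = Σ_{i=2}^{5} C(5,i) p^i (1−p)^{5−i} with p = 0.852
C(5,2)·0.852^2·0.148^3 = 0.023532
C(5,3)·0.852^3·0.148^2 = 0.135470
C(5,4)·0.852^4·0.148^1 = 0.389933
C(5,5)·0.852^5·0.148^0 = 0.448950
Sum = 0.9979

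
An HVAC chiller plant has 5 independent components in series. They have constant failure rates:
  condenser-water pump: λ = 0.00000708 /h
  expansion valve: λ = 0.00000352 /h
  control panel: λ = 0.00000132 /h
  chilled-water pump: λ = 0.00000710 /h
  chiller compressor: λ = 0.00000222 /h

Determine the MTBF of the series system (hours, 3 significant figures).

Series of exponential components: λ_sys = Σ λ_i
λ_sys = 0.00000708 + 0.00000352 + 0.00000132 + 0.00000710 + 0.00000222 = 2.1240e-05 /h
MTBF = 1 / λ_sys = 47100 h

47100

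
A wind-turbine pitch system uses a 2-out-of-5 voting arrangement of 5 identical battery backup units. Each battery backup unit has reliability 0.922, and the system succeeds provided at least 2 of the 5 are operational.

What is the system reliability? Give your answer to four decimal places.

R = Σ_{i=2}^{5} C(5,i) p^i (1−p)^{5−i} with p = 0.922
C(5,2)·0.922^2·0.078^3 = 0.004034
C(5,3)·0.922^3·0.078^2 = 0.047685
C(5,4)·0.922^4·0.078^1 = 0.281831
C(5,5)·0.922^5·0.078^0 = 0.666277
Sum = 0.9998

0.9998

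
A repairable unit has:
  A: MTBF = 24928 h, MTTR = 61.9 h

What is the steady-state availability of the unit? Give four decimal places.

0.9975

A(A) = MTBF/(MTBF+MTTR) = 24928/(24928+61.9) = 0.9975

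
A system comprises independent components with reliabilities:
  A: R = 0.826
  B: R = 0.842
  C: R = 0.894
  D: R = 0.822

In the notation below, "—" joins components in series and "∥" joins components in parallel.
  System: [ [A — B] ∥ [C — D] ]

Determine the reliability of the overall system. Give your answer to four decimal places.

0.9193

Series (A and B): 0.826000 × 0.842000 = 0.695492
Series (C and D): 0.894000 × 0.822000 = 0.734868
Parallel ([0.695492] and [0.734868]): 1 − (1 − 0.695492)(1 − 0.734868) = 0.9193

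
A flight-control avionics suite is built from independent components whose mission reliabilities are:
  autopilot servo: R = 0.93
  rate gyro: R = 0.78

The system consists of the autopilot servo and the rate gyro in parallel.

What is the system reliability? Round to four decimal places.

0.9846

Parallel (autopilot servo and rate gyro): 1 − (1 − 0.930000)(1 − 0.780000) = 0.9846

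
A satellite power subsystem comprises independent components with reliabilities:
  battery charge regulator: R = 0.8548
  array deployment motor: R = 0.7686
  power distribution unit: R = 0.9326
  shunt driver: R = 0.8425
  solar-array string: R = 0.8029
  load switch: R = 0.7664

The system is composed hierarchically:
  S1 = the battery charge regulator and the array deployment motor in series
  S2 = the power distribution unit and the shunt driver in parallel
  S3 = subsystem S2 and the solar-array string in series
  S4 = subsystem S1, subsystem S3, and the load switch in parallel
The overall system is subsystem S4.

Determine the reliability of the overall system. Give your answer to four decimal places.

Series (battery charge regulator and array deployment motor): 0.854800 × 0.768600 = 0.656999
Parallel (power distribution unit and shunt driver): 1 − (1 − 0.932600)(1 − 0.842500) = 0.989385
Series ([0.989385] and solar-array string): 0.989385 × 0.802900 = 0.794377
Parallel ([0.656999], [0.794377], and load switch): 1 − (1 − 0.656999)(1 − 0.794377)(1 − 0.766400) = 0.9835

0.9835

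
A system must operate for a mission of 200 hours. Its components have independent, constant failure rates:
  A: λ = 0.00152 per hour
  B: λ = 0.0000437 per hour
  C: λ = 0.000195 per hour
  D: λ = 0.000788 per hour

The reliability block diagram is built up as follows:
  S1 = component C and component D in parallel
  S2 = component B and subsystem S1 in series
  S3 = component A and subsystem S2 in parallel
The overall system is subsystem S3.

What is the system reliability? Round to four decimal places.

R(A) = exp(−0.00152 × 200) = 0.737861
R(B) = exp(−0.0000437 × 200) = 0.991298
R(C) = exp(−0.000195 × 200) = 0.961751
R(D) = exp(−0.000788 × 200) = 0.854191
Parallel (C and D): 1 − (1 − 0.961751)(1 − 0.854191) = 0.994423
Series (B and [0.994423]): 0.991298 × 0.994423 = 0.985770
Parallel (A and [0.985770]): 1 − (1 − 0.737861)(1 − 0.985770) = 0.9963

0.9963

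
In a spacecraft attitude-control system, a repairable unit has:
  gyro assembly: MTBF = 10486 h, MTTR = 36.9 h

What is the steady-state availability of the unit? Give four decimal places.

0.9965

A(gyro assembly) = MTBF/(MTBF+MTTR) = 10486/(10486+36.9) = 0.9965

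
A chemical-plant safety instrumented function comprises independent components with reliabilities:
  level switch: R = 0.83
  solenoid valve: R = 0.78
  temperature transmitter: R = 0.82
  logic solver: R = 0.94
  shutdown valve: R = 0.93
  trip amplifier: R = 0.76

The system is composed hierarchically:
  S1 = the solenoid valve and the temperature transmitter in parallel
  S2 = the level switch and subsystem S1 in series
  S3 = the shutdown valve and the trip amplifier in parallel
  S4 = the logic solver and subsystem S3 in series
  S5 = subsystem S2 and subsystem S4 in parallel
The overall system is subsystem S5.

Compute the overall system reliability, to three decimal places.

0.985

Parallel (solenoid valve and temperature transmitter): 1 − (1 − 0.78000)(1 − 0.82000) = 0.96040
Series (level switch and [0.96040]): 0.83000 × 0.96040 = 0.79713
Parallel (shutdown valve and trip amplifier): 1 − (1 − 0.93000)(1 − 0.76000) = 0.98320
Series (logic solver and [0.98320]): 0.94000 × 0.98320 = 0.92421
Parallel ([0.79713] and [0.92421]): 1 − (1 − 0.79713)(1 − 0.92421) = 0.985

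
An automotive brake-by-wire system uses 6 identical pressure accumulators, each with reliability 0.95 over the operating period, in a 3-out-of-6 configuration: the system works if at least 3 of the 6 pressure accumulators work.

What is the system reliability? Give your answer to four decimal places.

0.9999

R = Σ_{i=3}^{6} C(6,i) p^i (1−p)^{6−i} with p = 0.95
C(6,3)·0.95^3·0.05^3 = 0.002143
C(6,4)·0.95^4·0.05^2 = 0.030544
C(6,5)·0.95^5·0.05^1 = 0.232134
C(6,6)·0.95^6·0.05^0 = 0.735092
Sum = 0.9999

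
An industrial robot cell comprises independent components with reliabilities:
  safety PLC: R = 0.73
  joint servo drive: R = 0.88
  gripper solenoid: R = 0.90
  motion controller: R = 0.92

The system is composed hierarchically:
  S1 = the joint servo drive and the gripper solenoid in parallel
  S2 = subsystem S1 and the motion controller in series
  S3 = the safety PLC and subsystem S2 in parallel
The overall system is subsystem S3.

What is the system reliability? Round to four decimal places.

0.9754

Parallel (joint servo drive and gripper solenoid): 1 − (1 − 0.880000)(1 − 0.900000) = 0.988000
Series ([0.988000] and motion controller): 0.988000 × 0.920000 = 0.908960
Parallel (safety PLC and [0.908960]): 1 − (1 − 0.730000)(1 − 0.908960) = 0.9754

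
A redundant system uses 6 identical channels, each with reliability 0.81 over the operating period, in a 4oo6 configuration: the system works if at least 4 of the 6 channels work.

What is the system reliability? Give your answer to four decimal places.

R = Σ_{i=4}^{6} C(6,i) p^i (1−p)^{6−i} with p = 0.81
C(6,4)·0.81^4·0.19^2 = 0.233098
C(6,5)·0.81^5·0.19^1 = 0.397493
C(6,6)·0.81^6·0.19^0 = 0.282430
Sum = 0.9130

0.9130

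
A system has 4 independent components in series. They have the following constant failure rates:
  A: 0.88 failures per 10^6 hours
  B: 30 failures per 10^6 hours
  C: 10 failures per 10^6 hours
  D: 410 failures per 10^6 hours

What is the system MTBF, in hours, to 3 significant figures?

Series of exponential components: λ_sys = Σ λ_i
λ_sys = 0.00000088 + 0.000030 + 0.000010 + 0.00041 = 4.5088e-04 /h
MTBF = 1 / λ_sys = 2220 h

2220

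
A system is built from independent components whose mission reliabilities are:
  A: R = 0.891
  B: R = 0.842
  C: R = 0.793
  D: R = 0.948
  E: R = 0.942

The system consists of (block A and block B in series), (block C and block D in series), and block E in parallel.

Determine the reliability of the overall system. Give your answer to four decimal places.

Series (A and B): 0.891000 × 0.842000 = 0.750222
Series (C and D): 0.793000 × 0.948000 = 0.751764
Parallel ([0.750222], [0.751764], and E): 1 − (1 − 0.750222)(1 − 0.751764)(1 − 0.942000) = 0.9964

0.9964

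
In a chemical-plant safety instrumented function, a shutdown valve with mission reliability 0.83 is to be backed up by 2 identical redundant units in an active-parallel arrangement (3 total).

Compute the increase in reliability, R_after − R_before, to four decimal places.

0.1651

R_before = 0.83
R_after = 1 − (1 − 0.83)^3 = 0.9951
ΔR = 0.9951 − 0.83 = 0.1651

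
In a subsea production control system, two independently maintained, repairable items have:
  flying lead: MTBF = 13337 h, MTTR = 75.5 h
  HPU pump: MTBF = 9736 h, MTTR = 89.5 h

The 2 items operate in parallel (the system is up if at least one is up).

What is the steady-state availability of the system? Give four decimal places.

A(flying lead) = MTBF/(MTBF+MTTR) = 13337/(13337+75.5) = 0.994371
A(HPU pump) = MTBF/(MTBF+MTTR) = 9736/(9736+89.5) = 0.990891
Parallel availability: 1 − (1 − 0.994371)(1 − 0.990891) = 0.9999

0.9999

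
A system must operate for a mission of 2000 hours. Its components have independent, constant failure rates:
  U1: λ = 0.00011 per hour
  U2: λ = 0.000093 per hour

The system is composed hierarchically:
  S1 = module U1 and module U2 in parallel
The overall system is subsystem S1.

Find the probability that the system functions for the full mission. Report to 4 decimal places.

0.9665

R(U1) = exp(−0.00011 × 2000) = 0.802519
R(U2) = exp(−0.000093 × 2000) = 0.830274
Parallel (U1 and U2): 1 − (1 − 0.802519)(1 − 0.830274) = 0.9665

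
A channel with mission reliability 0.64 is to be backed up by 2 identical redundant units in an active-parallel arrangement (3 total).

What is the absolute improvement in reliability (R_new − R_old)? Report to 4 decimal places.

0.3133

R_before = 0.64
R_after = 1 − (1 − 0.64)^3 = 0.9533
ΔR = 0.9533 − 0.64 = 0.3133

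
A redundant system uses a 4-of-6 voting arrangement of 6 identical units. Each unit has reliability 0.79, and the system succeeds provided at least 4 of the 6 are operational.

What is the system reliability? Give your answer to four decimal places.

0.8885

R = Σ_{i=4}^{6} C(6,i) p^i (1−p)^{6−i} with p = 0.79
C(6,4)·0.79^4·0.21^2 = 0.257655
C(6,5)·0.79^5·0.21^1 = 0.387709
C(6,6)·0.79^6·0.21^0 = 0.243087
Sum = 0.8885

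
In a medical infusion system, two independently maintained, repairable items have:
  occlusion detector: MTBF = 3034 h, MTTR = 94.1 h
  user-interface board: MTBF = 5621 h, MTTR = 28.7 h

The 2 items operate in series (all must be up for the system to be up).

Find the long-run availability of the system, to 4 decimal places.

0.9650

A(occlusion detector) = MTBF/(MTBF+MTTR) = 3034/(3034+94.1) = 0.969918
A(user-interface board) = MTBF/(MTBF+MTTR) = 5621/(5621+28.7) = 0.994920
Series availability: 0.969918 × 0.994920 = 0.9650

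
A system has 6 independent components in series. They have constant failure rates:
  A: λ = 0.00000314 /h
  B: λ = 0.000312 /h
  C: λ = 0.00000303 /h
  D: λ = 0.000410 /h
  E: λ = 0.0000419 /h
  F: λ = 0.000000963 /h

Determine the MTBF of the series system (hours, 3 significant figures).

1300

Series of exponential components: λ_sys = Σ λ_i
λ_sys = 0.00000314 + 0.000312 + 0.00000303 + 0.000410 + 0.0000419 + 0.000000963 = 7.7103e-04 /h
MTBF = 1 / λ_sys = 1300 h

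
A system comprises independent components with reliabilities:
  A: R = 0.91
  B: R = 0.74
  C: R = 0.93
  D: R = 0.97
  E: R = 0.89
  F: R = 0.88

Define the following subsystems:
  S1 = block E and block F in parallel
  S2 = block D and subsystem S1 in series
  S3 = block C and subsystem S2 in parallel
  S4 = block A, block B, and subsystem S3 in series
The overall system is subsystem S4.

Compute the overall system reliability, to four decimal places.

Parallel (E and F): 1 − (1 − 0.890000)(1 − 0.880000) = 0.986800
Series (D and [0.986800]): 0.970000 × 0.986800 = 0.957196
Parallel (C and [0.957196]): 1 − (1 − 0.930000)(1 − 0.957196) = 0.997004
Series (A, B, and [0.997004]): 0.910000 × 0.740000 × 0.997004 = 0.6714

0.6714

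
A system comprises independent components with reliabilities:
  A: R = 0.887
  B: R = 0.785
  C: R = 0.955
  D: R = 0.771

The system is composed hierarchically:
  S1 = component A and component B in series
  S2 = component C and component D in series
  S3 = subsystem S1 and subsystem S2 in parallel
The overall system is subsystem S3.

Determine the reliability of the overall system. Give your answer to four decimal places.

0.9199

Series (A and B): 0.887000 × 0.785000 = 0.696295
Series (C and D): 0.955000 × 0.771000 = 0.736305
Parallel ([0.696295] and [0.736305]): 1 − (1 − 0.696295)(1 − 0.736305) = 0.9199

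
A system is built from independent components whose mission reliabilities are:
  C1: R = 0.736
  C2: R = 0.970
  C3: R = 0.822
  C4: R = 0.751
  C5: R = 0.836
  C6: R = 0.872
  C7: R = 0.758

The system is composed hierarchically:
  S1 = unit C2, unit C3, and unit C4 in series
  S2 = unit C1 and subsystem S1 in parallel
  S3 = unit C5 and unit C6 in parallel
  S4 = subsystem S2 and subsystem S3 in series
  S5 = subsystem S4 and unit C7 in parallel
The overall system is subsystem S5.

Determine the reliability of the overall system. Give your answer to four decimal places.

0.9698

Series (C2, C3, and C4): 0.970000 × 0.822000 × 0.751000 = 0.598802
Parallel (C1 and [0.598802]): 1 − (1 − 0.736000)(1 − 0.598802) = 0.894084
Parallel (C5 and C6): 1 − (1 − 0.836000)(1 − 0.872000) = 0.979008
Series ([0.894084] and [0.979008]): 0.894084 × 0.979008 = 0.875315
Parallel ([0.875315] and C7): 1 − (1 − 0.875315)(1 − 0.758000) = 0.9698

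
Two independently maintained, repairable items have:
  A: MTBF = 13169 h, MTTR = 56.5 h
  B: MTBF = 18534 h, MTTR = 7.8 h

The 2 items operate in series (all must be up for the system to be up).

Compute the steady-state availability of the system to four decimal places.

0.9953

A(A) = MTBF/(MTBF+MTTR) = 13169/(13169+56.5) = 0.995728
A(B) = MTBF/(MTBF+MTTR) = 18534/(18534+7.8) = 0.999579
Series availability: 0.995728 × 0.999579 = 0.9953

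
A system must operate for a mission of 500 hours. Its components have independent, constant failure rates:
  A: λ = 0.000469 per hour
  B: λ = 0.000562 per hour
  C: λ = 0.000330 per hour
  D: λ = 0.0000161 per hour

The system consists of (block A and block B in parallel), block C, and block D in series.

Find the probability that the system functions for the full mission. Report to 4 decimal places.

R(A) = exp(−0.000469 × 500) = 0.790966
R(B) = exp(−0.000562 × 500) = 0.755028
R(C) = exp(−0.000330 × 500) = 0.847894
R(D) = exp(−0.0000161 × 500) = 0.991982
Parallel (A and B): 1 − (1 − 0.790966)(1 − 0.755028) = 0.948793
Series ([0.948793], C, and D): 0.948793 × 0.847894 × 0.991982 = 0.7980

0.7980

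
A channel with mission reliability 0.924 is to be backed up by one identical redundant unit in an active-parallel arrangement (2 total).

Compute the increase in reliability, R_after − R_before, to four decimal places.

R_before = 0.924
R_after = 1 − (1 − 0.924)^2 = 0.9942
ΔR = 0.9942 − 0.924 = 0.0702

0.0702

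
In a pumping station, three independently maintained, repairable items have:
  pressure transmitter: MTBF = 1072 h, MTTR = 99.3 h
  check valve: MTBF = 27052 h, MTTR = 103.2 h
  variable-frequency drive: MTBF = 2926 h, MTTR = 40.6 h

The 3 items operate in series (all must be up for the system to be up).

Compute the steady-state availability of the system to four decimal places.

0.8993

A(pressure transmitter) = MTBF/(MTBF+MTTR) = 1072/(1072+99.3) = 0.915222
A(check valve) = MTBF/(MTBF+MTTR) = 27052/(27052+103.2) = 0.996200
A(variable-frequency drive) = MTBF/(MTBF+MTTR) = 2926/(2926+40.6) = 0.986314
Series availability: 0.915222 × 0.996200 × 0.986314 = 0.8993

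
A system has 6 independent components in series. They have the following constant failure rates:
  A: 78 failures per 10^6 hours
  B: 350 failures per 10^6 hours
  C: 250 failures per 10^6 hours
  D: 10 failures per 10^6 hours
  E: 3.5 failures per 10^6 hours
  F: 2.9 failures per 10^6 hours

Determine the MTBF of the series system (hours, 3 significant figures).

1440

Series of exponential components: λ_sys = Σ λ_i
λ_sys = 0.000078 + 0.00035 + 0.00025 + 0.000010 + 0.0000035 + 0.0000029 = 6.9440e-04 /h
MTBF = 1 / λ_sys = 1440 h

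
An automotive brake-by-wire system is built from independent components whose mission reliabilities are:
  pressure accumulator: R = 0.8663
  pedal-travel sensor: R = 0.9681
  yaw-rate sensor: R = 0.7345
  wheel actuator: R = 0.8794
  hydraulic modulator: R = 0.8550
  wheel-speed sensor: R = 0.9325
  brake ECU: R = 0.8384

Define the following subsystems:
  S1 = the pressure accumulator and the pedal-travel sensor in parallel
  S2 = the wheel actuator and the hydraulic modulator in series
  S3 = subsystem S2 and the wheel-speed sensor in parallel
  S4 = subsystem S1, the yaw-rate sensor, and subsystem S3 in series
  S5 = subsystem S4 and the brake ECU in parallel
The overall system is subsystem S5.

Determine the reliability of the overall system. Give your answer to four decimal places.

Parallel (pressure accumulator and pedal-travel sensor): 1 − (1 − 0.866300)(1 − 0.968100) = 0.995735
Series (wheel actuator and hydraulic modulator): 0.879400 × 0.855000 = 0.751887
Parallel ([0.751887] and wheel-speed sensor): 1 − (1 − 0.751887)(1 − 0.932500) = 0.983252
Series ([0.995735], yaw-rate sensor, and [0.983252]): 0.995735 × 0.734500 × 0.983252 = 0.719118
Parallel ([0.719118] and brake ECU): 1 − (1 − 0.719118)(1 − 0.838400) = 0.9546

0.9546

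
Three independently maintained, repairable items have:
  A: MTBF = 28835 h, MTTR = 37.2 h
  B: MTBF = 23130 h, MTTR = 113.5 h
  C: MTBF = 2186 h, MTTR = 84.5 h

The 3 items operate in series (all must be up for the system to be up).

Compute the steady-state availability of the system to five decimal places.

0.95685

A(A) = MTBF/(MTBF+MTTR) = 28835/(28835+37.2) = 0.998712
A(B) = MTBF/(MTBF+MTTR) = 23130/(23130+113.5) = 0.995117
A(C) = MTBF/(MTBF+MTTR) = 2186/(2186+84.5) = 0.962784
Series availability: 0.998712 × 0.995117 × 0.962784 = 0.95685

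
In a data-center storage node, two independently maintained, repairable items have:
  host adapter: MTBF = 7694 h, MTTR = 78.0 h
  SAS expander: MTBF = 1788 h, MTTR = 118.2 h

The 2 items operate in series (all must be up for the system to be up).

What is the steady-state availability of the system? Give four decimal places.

A(host adapter) = MTBF/(MTBF+MTTR) = 7694/(7694+78.0) = 0.989964
A(SAS expander) = MTBF/(MTBF+MTTR) = 1788/(1788+118.2) = 0.937992
Series availability: 0.989964 × 0.937992 = 0.9286

0.9286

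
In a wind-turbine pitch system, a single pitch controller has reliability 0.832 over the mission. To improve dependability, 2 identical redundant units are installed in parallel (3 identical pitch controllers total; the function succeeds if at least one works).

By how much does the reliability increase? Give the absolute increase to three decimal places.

R_before = 0.832
R_after = 1 − (1 − 0.832)^3 = 0.995
ΔR = 0.995 − 0.832 = 0.163

0.163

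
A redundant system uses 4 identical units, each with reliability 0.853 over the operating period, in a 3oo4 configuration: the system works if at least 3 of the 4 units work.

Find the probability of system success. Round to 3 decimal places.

R = Σ_{i=3}^{4} C(4,i) p^i (1−p)^{4−i} with p = 0.853
C(4,3)·0.853^3·0.147^1 = 0.36494
C(4,4)·0.853^4·0.147^0 = 0.52941
Sum = 0.894

0.894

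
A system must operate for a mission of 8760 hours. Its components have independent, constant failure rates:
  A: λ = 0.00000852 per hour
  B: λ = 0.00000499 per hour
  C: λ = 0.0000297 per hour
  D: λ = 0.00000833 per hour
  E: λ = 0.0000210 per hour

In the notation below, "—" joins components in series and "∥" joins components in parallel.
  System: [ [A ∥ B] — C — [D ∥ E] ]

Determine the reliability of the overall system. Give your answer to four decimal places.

0.7595

R(A) = exp(−0.00000852 × 8760) = 0.928082
R(B) = exp(−0.00000499 × 8760) = 0.957229
R(C) = exp(−0.0000297 × 8760) = 0.770919
R(D) = exp(−0.00000833 × 8760) = 0.929628
R(E) = exp(−0.0000210 × 8760) = 0.831969
Parallel (A and B): 1 − (1 − 0.928082)(1 − 0.957229) = 0.996924
Parallel (D and E): 1 − (1 − 0.929628)(1 − 0.831969) = 0.988175
Series ([0.996924], C, and [0.988175]): 0.996924 × 0.770919 × 0.988175 = 0.7595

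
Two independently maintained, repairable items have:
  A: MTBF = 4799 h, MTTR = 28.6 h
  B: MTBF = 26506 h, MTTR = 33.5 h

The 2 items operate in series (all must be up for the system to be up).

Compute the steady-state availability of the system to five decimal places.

A(A) = MTBF/(MTBF+MTTR) = 4799/(4799+28.6) = 0.994076
A(B) = MTBF/(MTBF+MTTR) = 26506/(26506+33.5) = 0.998738
Series availability: 0.994076 × 0.998738 = 0.99282

0.99282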